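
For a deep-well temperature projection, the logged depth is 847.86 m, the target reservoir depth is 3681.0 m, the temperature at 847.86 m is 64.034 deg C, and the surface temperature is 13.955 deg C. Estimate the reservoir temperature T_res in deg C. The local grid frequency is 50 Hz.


Step 1: grad = (T_d1 - T_surf)/d1 * 1000 = (64.034 - 13.955)/847.86 * 1000 = 59.06518 deg C/km
Step 2: T_res = T_surf + grad*d2/1000 = 13.955 + 59.06518*3681.0/1000 = 231.37 deg C
T_res = 231.37 deg C


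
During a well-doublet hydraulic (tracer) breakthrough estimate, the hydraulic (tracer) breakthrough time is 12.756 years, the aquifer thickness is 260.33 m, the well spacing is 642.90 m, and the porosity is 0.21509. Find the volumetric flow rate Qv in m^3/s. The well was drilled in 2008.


Qv = pi*hr*phi*L^2 / (3*t_bt*365.25*86400)
Qv = pi*260.33*0.21509*642.90^2 / (3*12.756*365.25*86400)
Qv = 0.060206 m^3/s


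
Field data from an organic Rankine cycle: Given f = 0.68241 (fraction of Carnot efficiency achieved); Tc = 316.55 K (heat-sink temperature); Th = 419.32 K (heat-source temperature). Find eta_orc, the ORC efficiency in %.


eta_orc = (1 - Tc/Th) * f * 100
eta_orc = (1 - 316.55/419.32) * 0.68241 * 100
eta_orc = 16.725 %


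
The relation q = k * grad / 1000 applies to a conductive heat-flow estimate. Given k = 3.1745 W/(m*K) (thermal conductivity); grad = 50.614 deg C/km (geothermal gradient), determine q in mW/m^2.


q = k * grad / 1000
q = 3.1745 * 50.614 / 1000
q = 0.1606741 W/m^2
Convert: 0.1606741 W/m^2 * 1000.0 = 160.67 mW/m^2
q = 160.67 mW/m^2


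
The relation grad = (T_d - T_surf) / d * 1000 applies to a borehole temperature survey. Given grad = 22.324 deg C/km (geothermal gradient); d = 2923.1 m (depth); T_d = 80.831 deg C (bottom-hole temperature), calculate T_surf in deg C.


T_surf = T_d - grad * d / 1000
T_surf = 80.831 - 22.324 * 2923.1 / 1000
T_surf = 15.576 deg C


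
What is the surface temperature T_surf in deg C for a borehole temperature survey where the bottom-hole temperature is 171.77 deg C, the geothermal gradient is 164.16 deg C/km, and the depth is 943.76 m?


T_surf = T_d - grad * d / 1000
T_surf = 171.77 - 164.16 * 943.76 / 1000
T_surf = 16.842 deg C


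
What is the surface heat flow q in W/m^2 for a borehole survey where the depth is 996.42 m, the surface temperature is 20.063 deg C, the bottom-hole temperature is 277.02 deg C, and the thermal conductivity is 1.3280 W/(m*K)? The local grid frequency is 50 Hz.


Step 1: grad = (T_d - T_surf)/d * 1000 = (277.02 - 20.063)/996.42 * 1000 = 257.8802 deg C/km
Step 2: q = k * grad / 1000 = 1.328 * 257.8802 / 1000 = 0.34246 W/m^2
q = 0.34246 W/m^2


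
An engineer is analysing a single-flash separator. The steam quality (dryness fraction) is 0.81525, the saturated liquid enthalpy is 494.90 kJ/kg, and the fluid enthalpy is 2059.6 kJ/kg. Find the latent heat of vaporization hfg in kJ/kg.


hfg = (h - hf) / x
hfg = (2059.6 - 494.90) / 0.81525
hfg = 1919.3 kJ/kg


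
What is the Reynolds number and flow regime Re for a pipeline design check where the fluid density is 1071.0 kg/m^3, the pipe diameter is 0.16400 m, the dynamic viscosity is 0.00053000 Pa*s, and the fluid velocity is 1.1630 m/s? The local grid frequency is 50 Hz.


Step 1: Re = rho*vel*D/mu = 1071.0*1.163*0.164/0.00053 = 3.8542e+05
Step 2: Re = 3.8542e+05 > 4000, so flow is turbulent.
Re = 3.8542e+05 (turbulent)


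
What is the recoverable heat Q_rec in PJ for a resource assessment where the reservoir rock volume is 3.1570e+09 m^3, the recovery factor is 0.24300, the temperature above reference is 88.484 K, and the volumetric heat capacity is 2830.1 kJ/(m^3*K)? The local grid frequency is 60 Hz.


Step 1: Q_s = Vr*rhoc*dT/1e12 = 3.1570e+09*2830.1*88.484/1e12 = 790.5714 PJ
Step 2: Q_rec = Q_s * RF = 790.5714 * 0.243 = 192.11 PJ
Q_rec = 192.11 PJ


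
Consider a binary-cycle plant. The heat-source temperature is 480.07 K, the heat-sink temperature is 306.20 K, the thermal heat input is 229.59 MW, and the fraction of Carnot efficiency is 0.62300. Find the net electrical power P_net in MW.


Step 1: eta = (1 - Tc/Th)*f = (1 - 306.2/480.07)*0.623 = 0.2256359
Step 2: P_net = eta * Q_in = 0.2256359 * 229.59 = 51.804 MW
P_net = 51.804 MW


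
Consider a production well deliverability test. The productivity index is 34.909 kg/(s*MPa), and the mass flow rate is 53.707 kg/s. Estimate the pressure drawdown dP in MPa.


dP = mdot * 1000 / PI
dP = 53.707 * 1000 / 34.909
dP = 1538.486 kPa
Convert: 1538.486 kPa * 0.001 = 1.5385 MPa
dP = 1.5385 MPa


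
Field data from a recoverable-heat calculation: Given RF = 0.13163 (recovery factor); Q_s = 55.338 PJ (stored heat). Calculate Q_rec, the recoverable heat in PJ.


Q_rec = Q_s * RF
Q_rec = 55.338 * 0.13163
Q_rec = 7.2841 PJ


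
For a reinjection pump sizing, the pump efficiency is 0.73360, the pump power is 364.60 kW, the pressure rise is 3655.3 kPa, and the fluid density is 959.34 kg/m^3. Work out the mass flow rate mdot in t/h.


mdot = P_pump * rho * eta / dP
mdot = 364.60 * 959.34 * 0.73360 / 3655.3
mdot = 70.19813 kg/s
Convert: 70.19813 kg/s * 3.6 = 252.71 t/h
mdot = 252.71 t/h


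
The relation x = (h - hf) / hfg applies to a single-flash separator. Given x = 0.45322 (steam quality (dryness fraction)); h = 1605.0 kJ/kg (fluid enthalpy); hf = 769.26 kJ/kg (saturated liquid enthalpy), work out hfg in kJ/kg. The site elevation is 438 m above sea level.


hfg = (h - hf) / x
hfg = (1605.0 - 769.26) / 0.45322
hfg = 1844.0 kJ/kg


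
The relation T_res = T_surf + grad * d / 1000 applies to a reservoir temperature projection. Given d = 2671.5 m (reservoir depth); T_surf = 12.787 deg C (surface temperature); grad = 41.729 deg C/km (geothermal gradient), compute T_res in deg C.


T_res = T_surf + grad * d / 1000
T_res = 12.787 + 41.729 * 2671.5 / 1000
T_res = 124.27 deg C


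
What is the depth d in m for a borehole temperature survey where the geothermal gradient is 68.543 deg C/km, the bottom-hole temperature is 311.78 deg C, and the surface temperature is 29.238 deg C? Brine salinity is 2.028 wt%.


d = (T_d - T_surf) / grad * 1000
d = (311.78 - 29.238) / 68.543 * 1000
d = 4122.1 m


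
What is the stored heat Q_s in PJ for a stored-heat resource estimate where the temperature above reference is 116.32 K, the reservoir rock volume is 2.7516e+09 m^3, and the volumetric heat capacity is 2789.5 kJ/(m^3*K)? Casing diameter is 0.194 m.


Q_s = Vr * rhoc * dT / 1e12
Q_s = 2.7516e+09 * 2789.5 * 116.32 / 1e12
Q_s = 892.82 PJ


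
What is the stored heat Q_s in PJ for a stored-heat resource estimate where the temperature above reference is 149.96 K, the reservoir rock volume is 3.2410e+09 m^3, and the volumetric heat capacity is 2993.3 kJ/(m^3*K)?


Q_s = Vr * rhoc * dT / 1e12
Q_s = 3.2410e+09 * 2993.3 * 149.96 / 1e12
Q_s = 1454.8 PJ


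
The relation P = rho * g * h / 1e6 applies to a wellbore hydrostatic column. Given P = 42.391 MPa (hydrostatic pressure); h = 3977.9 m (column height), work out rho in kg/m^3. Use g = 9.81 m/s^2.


rho = P * 1e6 / (g * h)
rho = 42.391 * 1e6 / (9.81 * 3977.9)
rho = 1086.3 kg/m^3


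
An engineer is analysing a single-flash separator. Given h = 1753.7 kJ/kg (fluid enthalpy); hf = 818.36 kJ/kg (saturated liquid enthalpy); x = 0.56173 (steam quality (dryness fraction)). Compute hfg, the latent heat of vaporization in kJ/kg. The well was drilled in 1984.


hfg = (h - hf) / x
hfg = (1753.7 - 818.36) / 0.56173
hfg = 1665.1 kJ/kg


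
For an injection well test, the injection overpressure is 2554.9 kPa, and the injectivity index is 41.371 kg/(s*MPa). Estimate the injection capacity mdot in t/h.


mdot = II * dP / 1000
mdot = 41.371 * 2554.9 / 1000
mdot = 105.6988 kg/s
Convert: 105.6988 kg/s * 3.6 = 380.52 t/h
mdot = 380.52 t/h


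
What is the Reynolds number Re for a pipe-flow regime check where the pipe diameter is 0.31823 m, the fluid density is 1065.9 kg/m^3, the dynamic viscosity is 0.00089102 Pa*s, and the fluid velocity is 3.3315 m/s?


Re = rho * vel * D / mu
Re = 1065.9 * 3.3315 * 0.31823 / 0.00089102
Re = 1.2683e+06


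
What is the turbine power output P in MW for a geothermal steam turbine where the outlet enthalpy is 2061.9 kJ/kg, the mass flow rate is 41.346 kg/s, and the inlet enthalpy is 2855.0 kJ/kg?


P = mdot * (h_in - h_out) / 1000
P = 41.346 * (2855.0 - 2061.9) / 1000
P = 32.792 MW


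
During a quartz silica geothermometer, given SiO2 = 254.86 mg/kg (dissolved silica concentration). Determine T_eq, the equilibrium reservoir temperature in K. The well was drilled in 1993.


T_eq = 1309 / (5.19 - log10(SiO2)) - 273.15
T_eq = 1309 / (5.19 - log10(254.86)) - 273.15
T_eq = 197.0877 deg C
Convert to K: 197.0877 + 273.15 = 470.24 K
T_eq = 470.24 K


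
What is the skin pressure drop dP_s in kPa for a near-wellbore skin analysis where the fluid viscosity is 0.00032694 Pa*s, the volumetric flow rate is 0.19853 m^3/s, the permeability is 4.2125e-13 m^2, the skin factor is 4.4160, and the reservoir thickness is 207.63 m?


dP_s = S * q * mu / (2*pi*k*hr) / 1000
dP_s = 4.4160 * 0.19853 * 0.00032694 / (2*pi*4.2125e-13*207.63) / 1000
dP_s = 521.57 kPa


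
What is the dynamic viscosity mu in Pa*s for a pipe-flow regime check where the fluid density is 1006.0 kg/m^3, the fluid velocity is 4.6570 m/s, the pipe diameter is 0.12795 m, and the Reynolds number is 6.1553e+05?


mu = rho * vel * D / Re
mu = 1006.0 * 4.6570 * 0.12795 / 6.1553e+05
mu = 0.00097386 Pa*s


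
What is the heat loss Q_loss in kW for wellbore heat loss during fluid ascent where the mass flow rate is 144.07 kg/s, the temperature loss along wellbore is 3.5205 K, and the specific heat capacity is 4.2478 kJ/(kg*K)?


Q_loss = mdot * cp * dT
Q_loss = 144.07 * 4.2478 * 3.5205
Q_loss = 2154.5 kW


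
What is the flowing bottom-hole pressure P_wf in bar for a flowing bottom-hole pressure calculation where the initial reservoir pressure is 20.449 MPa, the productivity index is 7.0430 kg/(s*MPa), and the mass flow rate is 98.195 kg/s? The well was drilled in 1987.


P_wf = P_i - mdot / PI
P_wf = 20.449 - 98.195 / 7.0430
P_wf = 6.506788 MPa
Convert: 6.506788 MPa * 10.0 = 65.068 bar
P_wf = 65.068 bar


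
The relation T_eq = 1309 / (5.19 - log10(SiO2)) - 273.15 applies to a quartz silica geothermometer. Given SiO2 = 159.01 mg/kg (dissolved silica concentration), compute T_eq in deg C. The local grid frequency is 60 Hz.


T_eq = 1309 / (5.19 - log10(SiO2)) - 273.15
T_eq = 1309 / (5.19 - log10(159.01)) - 273.15
T_eq = 164.85 deg C


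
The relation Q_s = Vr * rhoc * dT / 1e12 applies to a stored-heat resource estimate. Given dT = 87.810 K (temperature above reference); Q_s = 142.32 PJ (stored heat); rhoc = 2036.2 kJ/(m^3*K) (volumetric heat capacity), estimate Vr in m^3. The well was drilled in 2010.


Vr = Q_s * 1e12 / (rhoc * dT)
Vr = 142.32 * 1e12 / (2036.2 * 87.810)
Vr = 7.9598e+08 m^3


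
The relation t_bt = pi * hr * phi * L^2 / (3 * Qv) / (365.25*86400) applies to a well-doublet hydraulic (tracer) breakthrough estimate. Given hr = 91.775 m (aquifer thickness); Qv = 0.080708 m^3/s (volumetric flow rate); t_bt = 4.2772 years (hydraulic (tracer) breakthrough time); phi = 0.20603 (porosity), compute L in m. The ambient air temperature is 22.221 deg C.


L = sqrt(t_bt*365.25*86400*3*Qv / (pi*hr*phi))
L = sqrt(4.2772*365.25*86400*3*0.080708 / (pi*91.775*0.20603))
L = 741.73 m


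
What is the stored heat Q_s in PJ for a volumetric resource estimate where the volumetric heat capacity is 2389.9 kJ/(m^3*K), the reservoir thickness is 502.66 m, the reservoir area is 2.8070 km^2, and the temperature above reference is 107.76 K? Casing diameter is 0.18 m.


Step 1: Vr = A*1e6*hr = 2.807*1e6*502.66 = 1.410967e+09 m^3
Step 2: Q_s = Vr*rhoc*dT/1e12 = 1.410967e+09*2389.9*107.76/1e12 = 363.37 PJ
Q_s = 363.37 PJ


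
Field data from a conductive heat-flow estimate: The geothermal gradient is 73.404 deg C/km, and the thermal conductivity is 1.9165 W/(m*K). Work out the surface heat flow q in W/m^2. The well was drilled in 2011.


q = k * grad / 1000
q = 1.9165 * 73.404 / 1000
q = 0.14068 W/m^2


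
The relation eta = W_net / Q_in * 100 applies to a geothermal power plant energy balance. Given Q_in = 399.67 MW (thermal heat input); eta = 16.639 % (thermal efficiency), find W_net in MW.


W_net = eta / 100 * Q_in
W_net = 16.639 / 100 * 399.67
W_net = 66.501 MW


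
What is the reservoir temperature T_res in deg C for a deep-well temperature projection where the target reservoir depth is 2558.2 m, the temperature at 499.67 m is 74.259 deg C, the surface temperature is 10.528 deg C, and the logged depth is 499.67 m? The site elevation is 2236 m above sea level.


Step 1: grad = (T_d1 - T_surf)/d1 * 1000 = (74.259 - 10.528)/499.67 * 1000 = 127.5462 deg C/km
Step 2: T_res = T_surf + grad*d2/1000 = 10.528 + 127.5462*2558.2/1000 = 336.82 deg C
T_res = 336.82 deg C


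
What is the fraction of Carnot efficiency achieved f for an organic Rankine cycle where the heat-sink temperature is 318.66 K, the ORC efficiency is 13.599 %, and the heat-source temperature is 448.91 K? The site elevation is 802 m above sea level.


f = (eta_orc/100) / (1 - Tc/Th)
f = (13.599/100) / (1 - 318.66/448.91)
f = 0.46869


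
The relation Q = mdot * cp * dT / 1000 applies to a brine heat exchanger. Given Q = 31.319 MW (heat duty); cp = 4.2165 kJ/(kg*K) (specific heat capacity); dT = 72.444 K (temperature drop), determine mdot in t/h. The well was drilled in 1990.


mdot = Q * 1000 / (cp * dT)
mdot = 31.319 * 1000 / (4.2165 * 72.444)
mdot = 102.5306 kg/s
Convert: 102.5306 kg/s * 3.6 = 369.11 t/h
mdot = 369.11 t/h


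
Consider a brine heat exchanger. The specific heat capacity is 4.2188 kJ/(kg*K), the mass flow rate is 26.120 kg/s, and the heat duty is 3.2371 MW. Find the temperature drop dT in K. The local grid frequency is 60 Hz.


dT = Q * 1000 / (mdot * cp)
dT = 3.2371 * 1000 / (26.120 * 4.2188)
dT = 29.376 K


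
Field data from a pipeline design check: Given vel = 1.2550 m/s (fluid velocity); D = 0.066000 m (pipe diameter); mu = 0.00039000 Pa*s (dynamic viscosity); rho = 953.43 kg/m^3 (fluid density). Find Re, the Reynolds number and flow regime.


Step 1: Re = rho*vel*D/mu = 953.43*1.255*0.066/0.00039 = 2.0249e+05
Step 2: Re = 2.0249e+05 > 4000, so flow is turbulent.
Re = 2.0249e+05 (turbulent)


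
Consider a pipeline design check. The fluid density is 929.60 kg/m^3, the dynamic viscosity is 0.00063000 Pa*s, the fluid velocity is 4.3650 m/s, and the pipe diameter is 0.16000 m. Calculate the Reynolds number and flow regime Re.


Step 1: Re = rho*vel*D/mu = 929.6*4.365*0.16/0.00063 = 1.0305e+06
Step 2: Re = 1.0305e+06 > 4000, so flow is turbulent.
Re = 1.0305e+06 (turbulent)


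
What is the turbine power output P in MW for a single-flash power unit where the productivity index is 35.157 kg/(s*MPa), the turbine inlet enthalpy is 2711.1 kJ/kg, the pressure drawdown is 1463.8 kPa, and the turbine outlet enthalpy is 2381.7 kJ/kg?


Step 1: mdot = PI * dP / 1000 = 35.157 * 1463.8 / 1000 = 51.46282 kg/s
Step 2: P = mdot*(h_in - h_out)/1000 = 51.46282*(2711.1 - 2381.7)/1000 = 16.952 MW
P = 16.952 MW


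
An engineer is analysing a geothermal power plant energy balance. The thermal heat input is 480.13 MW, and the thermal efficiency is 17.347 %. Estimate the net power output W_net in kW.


W_net = eta / 100 * Q_in
W_net = 17.347 / 100 * 480.13
W_net = 83.28815 MW
Convert: 83.28815 MW * 1000.0 = 83288 kW
W_net = 83288 kW


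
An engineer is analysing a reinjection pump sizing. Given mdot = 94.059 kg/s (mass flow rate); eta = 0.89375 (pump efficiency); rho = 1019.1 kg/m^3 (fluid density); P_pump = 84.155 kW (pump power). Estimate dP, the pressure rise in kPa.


dP = P_pump * rho * eta / mdot
dP = 84.155 * 1019.1 * 0.89375 / 94.059
dP = 814.92 kPa


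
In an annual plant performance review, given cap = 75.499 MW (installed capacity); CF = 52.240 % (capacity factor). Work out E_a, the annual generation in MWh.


E_a = CF / 100 * cap * 8760
E_a = 52.240 / 100 * 75.499 * 8760
E_a = 3.4550e+05 MWh


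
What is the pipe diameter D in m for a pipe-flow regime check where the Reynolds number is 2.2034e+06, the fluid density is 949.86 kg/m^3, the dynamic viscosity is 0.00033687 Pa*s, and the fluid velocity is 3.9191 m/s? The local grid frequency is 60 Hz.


D = Re * mu / (rho * vel)
D = 2.2034e+06 * 0.00033687 / (949.86 * 3.9191)
D = 0.19939 m


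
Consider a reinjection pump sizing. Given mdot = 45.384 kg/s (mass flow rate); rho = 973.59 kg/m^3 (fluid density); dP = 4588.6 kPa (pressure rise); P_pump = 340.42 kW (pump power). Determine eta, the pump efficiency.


eta = mdot * dP / (rho * P_pump)
eta = 45.384 * 4588.6 / (973.59 * 340.42)
eta = 0.62834


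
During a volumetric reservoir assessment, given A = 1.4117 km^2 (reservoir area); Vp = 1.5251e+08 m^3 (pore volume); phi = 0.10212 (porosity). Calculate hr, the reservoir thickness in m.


hr = Vp / (A * 1e6 * phi)
hr = 1.5251e+08 / (1.4117 * 1e6 * 0.10212)
hr = 1057.9 m


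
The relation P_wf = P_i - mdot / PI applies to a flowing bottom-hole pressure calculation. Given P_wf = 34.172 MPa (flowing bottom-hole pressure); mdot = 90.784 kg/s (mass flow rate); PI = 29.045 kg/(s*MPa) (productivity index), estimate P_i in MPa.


P_i = P_wf + mdot / PI
P_i = 34.172 + 90.784 / 29.045
P_i = 37.298 MPa


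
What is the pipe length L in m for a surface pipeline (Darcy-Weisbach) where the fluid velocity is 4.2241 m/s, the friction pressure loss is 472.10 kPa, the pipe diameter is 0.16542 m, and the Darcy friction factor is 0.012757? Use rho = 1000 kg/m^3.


L = dP*1000*D / (f*rho*vel^2/2)
L = 472.10*1000*0.16542 / (0.012757*1000*4.2241^2/2)
L = 686.18 m


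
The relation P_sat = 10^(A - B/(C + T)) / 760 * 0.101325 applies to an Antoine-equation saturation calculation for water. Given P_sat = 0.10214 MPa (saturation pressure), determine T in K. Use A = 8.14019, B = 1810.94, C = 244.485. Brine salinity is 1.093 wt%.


T = B / (A - log10(P_sat * 760 / 0.101325)) - C
T = 1810.94 / (8.14019 - log10(0.10214 * 760 / 0.101325)) - 244.485
T = 100.0689 deg C
Convert to K: 100.0689 + 273.15 = 373.22 K
T = 373.22 K


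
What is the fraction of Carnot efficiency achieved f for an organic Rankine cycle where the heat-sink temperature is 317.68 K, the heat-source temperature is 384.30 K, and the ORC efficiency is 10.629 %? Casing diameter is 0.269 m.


f = (eta_orc/100) / (1 - Tc/Th)
f = (10.629/100) / (1 - 317.68/384.30)
f = 0.61314


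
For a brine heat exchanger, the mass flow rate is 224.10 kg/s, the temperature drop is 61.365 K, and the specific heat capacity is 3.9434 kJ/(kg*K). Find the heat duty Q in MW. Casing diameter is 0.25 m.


Q = mdot * cp * dT / 1000
Q = 224.10 * 3.9434 * 61.365 / 1000
Q = 54.229 MW


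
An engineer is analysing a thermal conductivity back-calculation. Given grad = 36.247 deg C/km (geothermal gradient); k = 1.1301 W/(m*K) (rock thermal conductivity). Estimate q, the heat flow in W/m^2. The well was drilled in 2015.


q = k * grad / 1000
q = 1.1301 * 36.247 / 1000
q = 0.040963 W/m^2


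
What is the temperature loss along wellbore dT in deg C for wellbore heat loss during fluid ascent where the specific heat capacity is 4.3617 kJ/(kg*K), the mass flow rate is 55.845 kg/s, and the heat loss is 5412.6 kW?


dT = Q_loss / (mdot * cp)
dT = 5412.6 / (55.845 * 4.3617)
dT = 22.22111 K
Convert (temperature difference, 1 K = 1 deg C): 22.22111 K = 22.22111 deg C
dT = 22.221 deg C


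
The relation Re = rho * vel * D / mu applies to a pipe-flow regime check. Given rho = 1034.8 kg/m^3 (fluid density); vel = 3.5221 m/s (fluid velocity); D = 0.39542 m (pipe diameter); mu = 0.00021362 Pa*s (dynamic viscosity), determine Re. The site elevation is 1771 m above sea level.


Re = rho * vel * D / mu
Re = 1034.8 * 3.5221 * 0.39542 / 0.00021362
Re = 6.7464e+06


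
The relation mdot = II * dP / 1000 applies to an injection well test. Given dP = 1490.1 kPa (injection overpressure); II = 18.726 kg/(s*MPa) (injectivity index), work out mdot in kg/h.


mdot = II * dP / 1000
mdot = 18.726 * 1490.1 / 1000
mdot = 27.90361 kg/s
Convert: 27.90361 kg/s * 3600.0 = 1.0045e+05 kg/h
mdot = 1.0045e+05 kg/h


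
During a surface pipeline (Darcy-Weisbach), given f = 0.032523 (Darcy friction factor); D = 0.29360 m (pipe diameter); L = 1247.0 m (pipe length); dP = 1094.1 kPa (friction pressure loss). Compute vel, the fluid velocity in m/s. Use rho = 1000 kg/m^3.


vel = sqrt(dP*1000*2*D / (f*L*rho))
vel = sqrt(1094.1*1000*2*0.29360 / (0.032523*1247.0*1000))
vel = 3.9801 m/s


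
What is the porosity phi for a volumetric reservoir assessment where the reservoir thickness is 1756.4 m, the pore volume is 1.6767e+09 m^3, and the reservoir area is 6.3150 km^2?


phi = Vp / (A * 1e6 * hr)
phi = 1.6767e+09 / (6.3150 * 1e6 * 1756.4)
phi = 0.15117


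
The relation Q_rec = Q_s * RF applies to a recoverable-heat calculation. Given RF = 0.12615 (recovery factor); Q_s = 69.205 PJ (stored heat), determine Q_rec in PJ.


Q_rec = Q_s * RF
Q_rec = 69.205 * 0.12615
Q_rec = 8.7302 PJ


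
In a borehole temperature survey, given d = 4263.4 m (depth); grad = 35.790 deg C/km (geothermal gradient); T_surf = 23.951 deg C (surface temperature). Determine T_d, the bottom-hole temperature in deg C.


T_d = T_surf + grad * d / 1000
T_d = 23.951 + 35.790 * 4263.4 / 1000
T_d = 176.54 deg C


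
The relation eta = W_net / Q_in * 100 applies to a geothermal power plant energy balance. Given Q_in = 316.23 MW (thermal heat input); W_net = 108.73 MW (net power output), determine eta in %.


eta = W_net / Q_in * 100
eta = 108.73 / 316.23 * 100
eta = 34.383 %


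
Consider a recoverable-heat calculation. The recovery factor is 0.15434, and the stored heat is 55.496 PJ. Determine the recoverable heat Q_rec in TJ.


Q_rec = Q_s * RF
Q_rec = 55.496 * 0.15434
Q_rec = 8.565253 PJ
Convert: 8.565253 PJ * 1000.0 = 8565.3 TJ
Q_rec = 8565.3 TJ


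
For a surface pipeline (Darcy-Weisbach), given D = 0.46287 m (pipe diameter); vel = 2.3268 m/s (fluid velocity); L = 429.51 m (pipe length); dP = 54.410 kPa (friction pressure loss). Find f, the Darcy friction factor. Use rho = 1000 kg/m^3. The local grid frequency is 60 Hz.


f = dP*1000 / ((L/D)*(rho*vel^2/2))
f = 54.410*1000 / ((429.51/0.46287)*(1000*2.3268^2/2))
f = 0.021661


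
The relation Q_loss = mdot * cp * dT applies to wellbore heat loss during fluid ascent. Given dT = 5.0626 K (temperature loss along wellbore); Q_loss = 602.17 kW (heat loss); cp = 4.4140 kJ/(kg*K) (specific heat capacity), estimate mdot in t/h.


mdot = Q_loss / (cp * dT)
mdot = 602.17 / (4.4140 * 5.0626)
mdot = 26.94717 kg/s
Convert: 26.94717 kg/s * 3.6 = 97.010 t/h
mdot = 97.010 t/h


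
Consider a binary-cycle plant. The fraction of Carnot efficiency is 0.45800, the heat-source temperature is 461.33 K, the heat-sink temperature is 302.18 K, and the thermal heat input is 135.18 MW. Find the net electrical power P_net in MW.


Step 1: eta = (1 - Tc/Th)*f = (1 - 302.18/461.33)*0.458 = 0.1580012
Step 2: P_net = eta * Q_in = 0.1580012 * 135.18 = 21.359 MW
P_net = 21.359 MW


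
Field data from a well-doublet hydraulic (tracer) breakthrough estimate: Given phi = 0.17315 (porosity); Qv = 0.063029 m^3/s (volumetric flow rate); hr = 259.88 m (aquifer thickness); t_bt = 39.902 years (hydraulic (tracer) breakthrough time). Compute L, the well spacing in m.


L = sqrt(t_bt*365.25*86400*3*Qv / (pi*hr*phi))
L = sqrt(39.902*365.25*86400*3*0.063029 / (pi*259.88*0.17315))
L = 1297.8 m


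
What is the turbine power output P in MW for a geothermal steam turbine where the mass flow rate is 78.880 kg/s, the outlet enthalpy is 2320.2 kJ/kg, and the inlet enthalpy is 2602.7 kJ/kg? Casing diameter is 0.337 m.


P = mdot * (h_in - h_out) / 1000
P = 78.880 * (2602.7 - 2320.2) / 1000
P = 22.284 MW


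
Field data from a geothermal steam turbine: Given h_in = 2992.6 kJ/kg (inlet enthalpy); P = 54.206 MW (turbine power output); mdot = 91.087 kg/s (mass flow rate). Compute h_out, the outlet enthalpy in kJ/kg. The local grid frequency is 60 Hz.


h_out = h_in - P * 1000 / mdot
h_out = 2992.6 - 54.206 * 1000 / 91.087
h_out = 2397.5 kJ/kg


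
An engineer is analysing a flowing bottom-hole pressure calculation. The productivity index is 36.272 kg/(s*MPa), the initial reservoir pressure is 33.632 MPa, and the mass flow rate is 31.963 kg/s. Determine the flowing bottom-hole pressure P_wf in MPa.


P_wf = P_i - mdot / PI
P_wf = 33.632 - 31.963 / 36.272
P_wf = 32.751 MPa


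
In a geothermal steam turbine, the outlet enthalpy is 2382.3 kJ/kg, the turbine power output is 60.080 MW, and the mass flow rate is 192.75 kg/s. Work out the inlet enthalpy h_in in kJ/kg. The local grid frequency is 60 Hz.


h_in = h_out + P * 1000 / mdot
h_in = 2382.3 + 60.080 * 1000 / 192.75
h_in = 2694.0 kJ/kg


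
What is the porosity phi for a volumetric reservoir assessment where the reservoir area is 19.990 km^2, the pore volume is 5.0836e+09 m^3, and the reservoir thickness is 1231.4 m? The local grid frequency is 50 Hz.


phi = Vp / (A * 1e6 * hr)
phi = 5.0836e+09 / (19.990 * 1e6 * 1231.4)
phi = 0.20652


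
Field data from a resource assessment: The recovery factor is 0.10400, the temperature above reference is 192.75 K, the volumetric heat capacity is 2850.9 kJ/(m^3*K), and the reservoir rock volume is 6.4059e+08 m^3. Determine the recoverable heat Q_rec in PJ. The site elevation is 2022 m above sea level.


Step 1: Q_s = Vr*rhoc*dT/1e12 = 6.4059e+08*2850.9*192.75/1e12 = 352.0112 PJ
Step 2: Q_rec = Q_s * RF = 352.0112 * 0.104 = 36.609 PJ
Q_rec = 36.609 PJ


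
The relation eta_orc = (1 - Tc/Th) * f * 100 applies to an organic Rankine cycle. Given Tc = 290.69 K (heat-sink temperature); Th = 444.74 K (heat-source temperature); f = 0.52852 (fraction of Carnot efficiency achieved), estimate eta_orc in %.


eta_orc = (1 - Tc/Th) * f * 100
eta_orc = (1 - 290.69/444.74) * 0.52852 * 100
eta_orc = 18.307 %


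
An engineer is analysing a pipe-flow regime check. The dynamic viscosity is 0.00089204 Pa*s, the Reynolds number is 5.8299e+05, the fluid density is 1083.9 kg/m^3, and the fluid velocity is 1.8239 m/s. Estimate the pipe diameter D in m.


D = Re * mu / (rho * vel)
D = 5.8299e+05 * 0.00089204 / (1083.9 * 1.8239)
D = 0.26306 m


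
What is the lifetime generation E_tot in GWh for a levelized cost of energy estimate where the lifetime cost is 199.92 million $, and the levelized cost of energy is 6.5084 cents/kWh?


E_tot = C_tot / LCOE * 100
E_tot = 199.92 / 6.5084 * 100
E_tot = 3071.7 GWh


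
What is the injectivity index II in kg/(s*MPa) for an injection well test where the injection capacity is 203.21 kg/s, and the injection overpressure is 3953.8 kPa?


II = mdot * 1000 / dP
II = 203.21 * 1000 / 3953.8
II = 51.396 kg/(s*MPa)


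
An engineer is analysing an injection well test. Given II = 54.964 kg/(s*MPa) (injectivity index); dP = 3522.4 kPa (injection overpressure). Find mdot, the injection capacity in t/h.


mdot = II * dP / 1000
mdot = 54.964 * 3522.4 / 1000
mdot = 193.6052 kg/s
Convert: 193.6052 kg/s * 3.6 = 696.98 t/h
mdot = 696.98 t/h


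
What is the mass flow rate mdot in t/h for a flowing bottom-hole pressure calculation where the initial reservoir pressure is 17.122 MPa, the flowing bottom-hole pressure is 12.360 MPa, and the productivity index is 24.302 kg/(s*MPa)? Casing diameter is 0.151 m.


mdot = (P_i - P_wf) * PI
mdot = (17.122 - 12.360) * 24.302
mdot = 115.7261 kg/s
Convert: 115.7261 kg/s * 3.6 = 416.61 t/h
mdot = 416.61 t/h


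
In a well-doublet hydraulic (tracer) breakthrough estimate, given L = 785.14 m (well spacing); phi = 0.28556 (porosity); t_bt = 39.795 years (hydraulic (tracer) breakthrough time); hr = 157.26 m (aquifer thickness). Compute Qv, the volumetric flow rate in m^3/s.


Qv = pi*hr*phi*L^2 / (3*t_bt*365.25*86400)
Qv = pi*157.26*0.28556*785.14^2 / (3*39.795*365.25*86400)
Qv = 0.023084 m^3/s


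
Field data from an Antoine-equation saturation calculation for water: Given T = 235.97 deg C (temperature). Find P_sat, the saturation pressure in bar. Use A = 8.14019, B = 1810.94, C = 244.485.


P_sat = 10^(A - B/(C + T)) / 760 * 0.101325
P_sat = 10^(8.14019 - 1810.94/(244.485 + 235.97)) / 760 * 0.101325
P_sat = 3.132379 MPa
Convert: 3.132379 MPa * 10.0 = 31.324 bar
P_sat = 31.324 bar


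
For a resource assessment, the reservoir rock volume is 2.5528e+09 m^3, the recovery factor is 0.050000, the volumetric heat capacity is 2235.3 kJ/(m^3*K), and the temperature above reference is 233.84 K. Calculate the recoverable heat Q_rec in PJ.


Step 1: Q_s = Vr*rhoc*dT/1e12 = 2.5528e+09*2235.3*233.84/1e12 = 1334.355 PJ
Step 2: Q_rec = Q_s * RF = 1334.355 * 0.05 = 66.718 PJ
Q_rec = 66.718 PJ


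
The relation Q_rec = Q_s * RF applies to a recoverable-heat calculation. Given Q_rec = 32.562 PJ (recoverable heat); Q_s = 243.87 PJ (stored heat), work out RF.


RF = Q_rec / Q_s
RF = 32.562 / 243.87
RF = 0.13352


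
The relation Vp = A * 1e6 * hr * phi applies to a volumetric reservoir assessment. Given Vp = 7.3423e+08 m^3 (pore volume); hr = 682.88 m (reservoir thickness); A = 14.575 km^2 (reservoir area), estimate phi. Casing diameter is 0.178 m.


phi = Vp / (A * 1e6 * hr)
phi = 7.3423e+08 / (14.575 * 1e6 * 682.88)
phi = 0.073770


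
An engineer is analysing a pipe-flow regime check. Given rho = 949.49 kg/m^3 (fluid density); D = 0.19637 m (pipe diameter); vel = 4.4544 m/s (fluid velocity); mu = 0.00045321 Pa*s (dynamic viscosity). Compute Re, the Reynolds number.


Re = rho * vel * D / mu
Re = 949.49 * 4.4544 * 0.19637 / 0.00045321
Re = 1.8325e+06


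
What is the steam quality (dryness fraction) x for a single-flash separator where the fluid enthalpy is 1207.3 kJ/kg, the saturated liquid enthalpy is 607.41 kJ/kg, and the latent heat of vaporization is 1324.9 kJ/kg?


x = (h - hf) / hfg
x = (1207.3 - 607.41) / 1324.9
x = 0.45278


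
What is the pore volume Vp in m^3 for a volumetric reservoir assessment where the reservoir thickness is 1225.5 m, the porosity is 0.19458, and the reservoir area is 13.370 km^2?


Vp = A * 1e6 * hr * phi
Vp = 13.370 * 1e6 * 1225.5 * 0.19458
Vp = 3.1882e+09 m^3


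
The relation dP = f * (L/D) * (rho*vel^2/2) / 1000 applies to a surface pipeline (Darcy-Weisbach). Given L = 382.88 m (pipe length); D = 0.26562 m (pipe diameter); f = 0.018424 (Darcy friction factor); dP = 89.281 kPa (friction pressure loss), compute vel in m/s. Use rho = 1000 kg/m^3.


vel = sqrt(dP*1000*2*D / (f*L*rho))
vel = sqrt(89.281*1000*2*0.26562 / (0.018424*382.88*1000))
vel = 2.5930 m/s


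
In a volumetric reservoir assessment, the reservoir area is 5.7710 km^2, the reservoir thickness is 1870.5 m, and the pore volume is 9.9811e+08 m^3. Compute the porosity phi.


phi = Vp / (A * 1e6 * hr)
phi = 9.9811e+08 / (5.7710 * 1e6 * 1870.5)
phi = 0.092463


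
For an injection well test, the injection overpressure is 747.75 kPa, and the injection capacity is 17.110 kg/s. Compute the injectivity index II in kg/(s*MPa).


II = mdot * 1000 / dP
II = 17.110 * 1000 / 747.75
II = 22.882 kg/(s*MPa)


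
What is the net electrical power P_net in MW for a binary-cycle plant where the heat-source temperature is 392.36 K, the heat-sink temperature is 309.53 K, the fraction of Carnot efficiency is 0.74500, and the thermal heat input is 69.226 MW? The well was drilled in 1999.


Step 1: eta = (1 - Tc/Th)*f = (1 - 309.53/392.36)*0.745 = 0.1572748
Step 2: P_net = eta * Q_in = 0.1572748 * 69.226 = 10.888 MW
P_net = 10.888 MW


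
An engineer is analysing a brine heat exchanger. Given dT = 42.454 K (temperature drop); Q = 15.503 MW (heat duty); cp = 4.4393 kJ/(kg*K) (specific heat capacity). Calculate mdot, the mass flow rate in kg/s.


mdot = Q * 1000 / (cp * dT)
mdot = 15.503 * 1000 / (4.4393 * 42.454)
mdot = 82.259 kg/s


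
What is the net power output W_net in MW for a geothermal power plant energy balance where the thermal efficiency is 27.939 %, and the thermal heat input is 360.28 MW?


W_net = eta / 100 * Q_in
W_net = 27.939 / 100 * 360.28
W_net = 100.66 MW


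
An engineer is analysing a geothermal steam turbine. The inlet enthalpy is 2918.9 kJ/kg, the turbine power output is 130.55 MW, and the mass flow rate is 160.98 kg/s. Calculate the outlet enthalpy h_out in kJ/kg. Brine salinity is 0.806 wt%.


h_out = h_in - P * 1000 / mdot
h_out = 2918.9 - 130.55 * 1000 / 160.98
h_out = 2107.9 kJ/kg


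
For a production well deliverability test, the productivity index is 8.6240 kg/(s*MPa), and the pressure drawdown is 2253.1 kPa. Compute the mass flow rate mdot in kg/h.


mdot = PI * dP / 1000
mdot = 8.6240 * 2253.1 / 1000
mdot = 19.43073 kg/s
Convert: 19.43073 kg/s * 3600.0 = 69951 kg/h
mdot = 69951 kg/h


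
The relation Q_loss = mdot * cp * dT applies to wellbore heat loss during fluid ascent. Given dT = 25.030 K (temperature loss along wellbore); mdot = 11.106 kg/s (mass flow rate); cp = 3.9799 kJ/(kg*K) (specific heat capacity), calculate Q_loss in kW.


Q_loss = mdot * cp * dT
Q_loss = 11.106 * 3.9799 * 25.030
Q_loss = 1106.3 kW


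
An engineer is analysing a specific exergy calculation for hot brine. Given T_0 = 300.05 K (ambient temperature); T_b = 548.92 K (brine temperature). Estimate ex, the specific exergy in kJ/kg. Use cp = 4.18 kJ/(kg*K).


ex = cp * ((T_b - T_0) - T_0 * ln(T_b/T_0))
ex = 4.18 * ((548.92 - 300.05) - 300.05 * ln(548.92/300.05))
ex = 282.73 kJ/kg


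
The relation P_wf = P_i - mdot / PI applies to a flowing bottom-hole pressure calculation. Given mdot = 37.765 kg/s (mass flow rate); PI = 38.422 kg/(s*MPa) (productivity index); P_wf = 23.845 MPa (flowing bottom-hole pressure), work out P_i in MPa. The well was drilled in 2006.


P_i = P_wf + mdot / PI
P_i = 23.845 + 37.765 / 38.422
P_i = 24.828 MPa


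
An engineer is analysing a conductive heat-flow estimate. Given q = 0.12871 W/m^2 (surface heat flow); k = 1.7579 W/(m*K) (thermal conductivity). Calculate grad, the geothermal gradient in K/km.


grad = q * 1000 / k
grad = 0.12871 * 1000 / 1.7579
grad = 73.21804 deg C/km
Convert: 73.21804 deg C/km * 1.0 = 73.218 K/km
grad = 73.218 K/km


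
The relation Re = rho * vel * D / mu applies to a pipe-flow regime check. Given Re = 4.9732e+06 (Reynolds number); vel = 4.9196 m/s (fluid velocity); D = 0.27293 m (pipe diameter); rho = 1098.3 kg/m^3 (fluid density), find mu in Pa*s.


mu = rho * vel * D / Re
mu = 1098.3 * 4.9196 * 0.27293 / 4.9732e+06
mu = 0.00029653 Pa*s


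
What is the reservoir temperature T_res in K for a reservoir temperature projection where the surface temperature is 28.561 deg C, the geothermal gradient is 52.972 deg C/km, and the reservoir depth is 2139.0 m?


T_res = T_surf + grad * d / 1000
T_res = 28.561 + 52.972 * 2139.0 / 1000
T_res = 141.8681 deg C
Convert to K: 141.8681 + 273.15 = 415.02 K
T_res = 415.02 K


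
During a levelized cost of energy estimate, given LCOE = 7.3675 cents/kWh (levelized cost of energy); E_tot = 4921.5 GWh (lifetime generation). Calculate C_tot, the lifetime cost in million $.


C_tot = LCOE / 100 * E_tot
C_tot = 7.3675 / 100 * 4921.5
C_tot = 362.59 million $


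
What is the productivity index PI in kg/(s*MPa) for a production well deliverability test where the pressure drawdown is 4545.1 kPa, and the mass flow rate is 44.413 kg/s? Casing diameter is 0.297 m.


PI = mdot * 1000 / dP
PI = 44.413 * 1000 / 4545.1
PI = 9.7716 kg/(s*MPa)


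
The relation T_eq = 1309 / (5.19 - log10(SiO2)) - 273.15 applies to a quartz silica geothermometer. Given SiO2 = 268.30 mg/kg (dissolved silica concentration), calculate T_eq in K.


T_eq = 1309 / (5.19 - log10(SiO2)) - 273.15
T_eq = 1309 / (5.19 - log10(268.30)) - 273.15
T_eq = 200.8885 deg C
Convert to K: 200.8885 + 273.15 = 474.04 K
T_eq = 474.04 K


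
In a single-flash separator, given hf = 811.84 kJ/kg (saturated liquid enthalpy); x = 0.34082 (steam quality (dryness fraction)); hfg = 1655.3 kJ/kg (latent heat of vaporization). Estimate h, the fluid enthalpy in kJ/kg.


h = hf + x * hfg
h = 811.84 + 0.34082 * 1655.3
h = 1376.0 kJ/kg


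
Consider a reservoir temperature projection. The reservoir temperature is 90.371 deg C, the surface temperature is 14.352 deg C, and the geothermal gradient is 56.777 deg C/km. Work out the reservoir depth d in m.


d = (T_res - T_surf) / grad * 1000
d = (90.371 - 14.352) / 56.777 * 1000
d = 1338.9 m


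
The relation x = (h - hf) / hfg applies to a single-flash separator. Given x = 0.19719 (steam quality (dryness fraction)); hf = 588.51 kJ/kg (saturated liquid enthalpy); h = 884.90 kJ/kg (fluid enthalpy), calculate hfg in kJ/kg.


hfg = (h - hf) / x
hfg = (884.90 - 588.51) / 0.19719
hfg = 1503.1 kJ/kg


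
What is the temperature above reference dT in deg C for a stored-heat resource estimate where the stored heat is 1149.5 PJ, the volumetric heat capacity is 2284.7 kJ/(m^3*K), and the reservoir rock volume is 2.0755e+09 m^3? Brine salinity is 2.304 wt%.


dT = Q_s * 1e12 / (Vr * rhoc)
dT = 1149.5 * 1e12 / (2.0755e+09 * 2284.7)
dT = 242.4136 K
Convert (temperature difference, 1 K = 1 deg C): 242.4136 K = 242.4136 deg C
dT = 242.41 deg C


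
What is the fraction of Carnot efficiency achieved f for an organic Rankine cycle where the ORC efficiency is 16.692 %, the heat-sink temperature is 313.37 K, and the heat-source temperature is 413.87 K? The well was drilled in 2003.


f = (eta_orc/100) / (1 - Tc/Th)
f = (16.692/100) / (1 - 313.37/413.87)
f = 0.68739


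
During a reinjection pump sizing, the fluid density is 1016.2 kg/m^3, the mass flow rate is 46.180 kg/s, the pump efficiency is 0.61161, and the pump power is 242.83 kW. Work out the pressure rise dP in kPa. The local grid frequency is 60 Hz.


dP = P_pump * rho * eta / mdot
dP = 242.83 * 1016.2 * 0.61161 / 46.180
dP = 3268.2 kPa


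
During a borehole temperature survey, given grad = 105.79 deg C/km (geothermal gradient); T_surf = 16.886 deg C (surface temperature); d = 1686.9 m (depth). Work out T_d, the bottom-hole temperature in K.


T_d = T_surf + grad * d / 1000
T_d = 16.886 + 105.79 * 1686.9 / 1000
T_d = 195.3432 deg C
Convert to K: 195.3432 + 273.15 = 468.49 K
T_d = 468.49 K


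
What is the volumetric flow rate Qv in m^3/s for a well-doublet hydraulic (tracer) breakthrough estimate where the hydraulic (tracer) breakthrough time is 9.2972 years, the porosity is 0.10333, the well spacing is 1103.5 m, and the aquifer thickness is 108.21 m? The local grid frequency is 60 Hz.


Qv = pi*hr*phi*L^2 / (3*t_bt*365.25*86400)
Qv = pi*108.21*0.10333*1103.5^2 / (3*9.2972*365.25*86400)
Qv = 0.048597 m^3/s


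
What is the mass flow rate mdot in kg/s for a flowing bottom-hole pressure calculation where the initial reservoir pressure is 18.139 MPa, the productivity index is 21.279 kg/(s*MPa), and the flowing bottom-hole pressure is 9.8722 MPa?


mdot = (P_i - P_wf) * PI
mdot = (18.139 - 9.8722) * 21.279
mdot = 175.91 kg/s


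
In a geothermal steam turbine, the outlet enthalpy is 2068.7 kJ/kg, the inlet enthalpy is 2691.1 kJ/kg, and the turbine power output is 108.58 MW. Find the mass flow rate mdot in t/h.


mdot = P * 1000 / (h_in - h_out)
mdot = 108.58 * 1000 / (2691.1 - 2068.7)
mdot = 174.4537 kg/s
Convert: 174.4537 kg/s * 3.6 = 628.03 t/h
mdot = 628.03 t/h


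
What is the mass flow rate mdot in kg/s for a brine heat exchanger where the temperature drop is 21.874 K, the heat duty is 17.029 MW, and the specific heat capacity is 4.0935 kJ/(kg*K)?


mdot = Q * 1000 / (cp * dT)
mdot = 17.029 * 1000 / (4.0935 * 21.874)
mdot = 190.18 kg/s


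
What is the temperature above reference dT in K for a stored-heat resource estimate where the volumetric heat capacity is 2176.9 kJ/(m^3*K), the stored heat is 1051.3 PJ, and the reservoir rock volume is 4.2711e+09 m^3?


dT = Q_s * 1e12 / (Vr * rhoc)
dT = 1051.3 * 1e12 / (4.2711e+09 * 2176.9)
dT = 113.07 K
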